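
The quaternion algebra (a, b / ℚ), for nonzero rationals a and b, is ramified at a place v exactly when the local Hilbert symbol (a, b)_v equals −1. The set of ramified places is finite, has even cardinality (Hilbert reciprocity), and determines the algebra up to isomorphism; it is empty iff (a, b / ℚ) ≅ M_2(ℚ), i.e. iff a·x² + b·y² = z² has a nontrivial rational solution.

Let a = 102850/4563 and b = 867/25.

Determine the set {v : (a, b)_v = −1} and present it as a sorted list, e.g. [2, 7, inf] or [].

[3, 17]

Mod squares: a ≡ 102, b ≡ 3. Check v ∈ {∞, 2, 3, 5, 11, 13, 17}.
v=∞: 102 > 0 and 3 > 0  ⇒  (a,b)_∞ = +1.
v=3: a=3^-3·(≡1), b=3^1·(≡1) mod 3; (1|3)=+1, (1|3)=+1; (−1)^{-3·1·1}·(+1)^1·(+1)^-3 = -1.
v=2: v_2(a)=1, v_2(b)=0; units ≡ 3, 3 (mod 8); ε·ε+αω+βω = 1·1+1·1+0·1 ≡ 0  ⇒  (a,b)_2 = +1.
v=11: a=11^2·(≡4), b=11^0·(≡3) mod 11; (4|11)=+1, (3|11)=+1; (−1)^{2·0·5}·(+1)^0·(+1)^2 = +1.
v=13: a=13^-2·(≡7), b=13^0·(≡4) mod 13; (7|13)=-1, (4|13)=+1; (−1)^{-2·0·6}·(-1)^0·(+1)^-2 = +1.
v=17: a=17^1·(≡7), b=17^2·(≡11) mod 17; (7|17)=-1, (11|17)=-1; (−1)^{1·2·8}·(-1)^2·(-1)^1 = -1.
v=5: a=5^2·(≡3), b=5^-2·(≡2) mod 5; (3|5)=-1, (2|5)=-1; (−1)^{2·-2·2}·(-1)^-2·(-1)^2 = +1.
Ram(102, 3) = {3, 17}; no ℚ_3-point on the conic.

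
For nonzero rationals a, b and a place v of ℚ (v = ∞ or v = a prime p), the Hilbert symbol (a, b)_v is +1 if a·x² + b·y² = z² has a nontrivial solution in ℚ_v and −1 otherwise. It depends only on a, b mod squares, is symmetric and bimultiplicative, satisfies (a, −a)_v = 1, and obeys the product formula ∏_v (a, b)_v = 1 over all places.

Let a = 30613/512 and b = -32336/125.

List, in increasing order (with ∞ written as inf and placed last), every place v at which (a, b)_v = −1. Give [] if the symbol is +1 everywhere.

[23, 43]

Mod squares: a ≡ 506, b ≡ -10105. Check v ∈ {∞, 2, 5, 11, 23, 43, 47}.
v=23: a=23^1·(≡11), b=23^0·(≡14) mod 23; (11|23)=-1, (14|23)=-1; (−1)^{1·0·11}·(-1)^0·(-1)^1 = -1.
v=∞: 506 > 0 and -10105 < 0  ⇒  (a,b)_∞ = +1.
v=47: a=47^0·(≡25), b=47^1·(≡43) mod 47; (25|47)=+1, (43|47)=-1; (−1)^{0·1·23}·(+1)^1·(-1)^0 = +1.
v=43: a=43^0·(≡33), b=43^1·(≡16) mod 43; (33|43)=-1, (16|43)=+1; (−1)^{0·1·21}·(-1)^1·(+1)^0 = -1.
v=11: a=11^3·(≡2), b=11^0·(≡1) mod 11; (2|11)=-1, (1|11)=+1; (−1)^{3·0·5}·(-1)^0·(+1)^3 = +1.
v=2: v_2(a)=-9, v_2(b)=4; units ≡ 5, 7 (mod 8); ε·ε+αω+βω = 0·1+-9·0+4·1 ≡ 0  ⇒  (a,b)_2 = +1.
v=5: a=5^0·(≡4), b=5^-3·(≡4) mod 5; (4|5)=+1, (4|5)=+1; (−1)^{0·-3·2}·(+1)^-3·(+1)^0 = +1.
Ram(506, -10105) = {23, 43}; no ℚ_23-point on the conic.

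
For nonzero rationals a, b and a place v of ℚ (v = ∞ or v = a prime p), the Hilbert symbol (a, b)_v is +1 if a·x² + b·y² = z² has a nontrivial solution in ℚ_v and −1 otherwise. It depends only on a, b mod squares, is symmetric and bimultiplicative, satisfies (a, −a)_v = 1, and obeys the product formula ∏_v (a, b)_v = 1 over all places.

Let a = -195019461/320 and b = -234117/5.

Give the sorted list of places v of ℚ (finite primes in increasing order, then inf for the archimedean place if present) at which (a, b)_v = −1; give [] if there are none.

Mod squares: a ≡ -2211105, b ≡ -130065. Check v ∈ {∞, 2, 3, 5, 7, 13, 17, 23, 29}.
v=17: a=17^1·(≡16), b=17^0·(≡15) mod 17; (16|17)=+1, (15|17)=+1; (−1)^{1·0·8}·(+1)^0·(+1)^1 = +1.
v=7: a=7^2·(≡3), b=7^0·(≡1) mod 7; (3|7)=-1, (1|7)=+1; (−1)^{2·0·3}·(-1)^0·(+1)^2 = +1.
v=∞: -2211105 < 0 and -130065 < 0  ⇒  (a,b)_∞ = -1.
v=13: a=13^1·(≡6), b=13^1·(≡7) mod 13; (6|13)=-1, (7|13)=-1; (−1)^{1·1·6}·(-1)^1·(-1)^1 = +1.
v=3: a=3^3·(≡2), b=3^3·(≡1) mod 3; (2|3)=-1, (1|3)=+1; (−1)^{3·3·1}·(-1)^3·(+1)^3 = +1.
v=2: v_2(a)=-6, v_2(b)=0; units ≡ 7, 7 (mod 8); ε·ε+αω+βω = 1·1+-6·0+0·0 ≡ 1  ⇒  (a,b)_2 = -1.
v=29: a=29^1·(≡1), b=29^1·(≡21) mod 29; (1|29)=+1, (21|29)=-1; (−1)^{1·1·14}·(+1)^1·(-1)^1 = -1.
v=5: a=5^-1·(≡1), b=5^-1·(≡3) mod 5; (1|5)=+1, (3|5)=-1; (−1)^{-1·-1·2}·(+1)^-1·(-1)^-1 = -1.
v=23: a=23^1·(≡21), b=23^1·(≡2) mod 23; (21|23)=-1, (2|23)=+1; (−1)^{1·1·11}·(-1)^1·(+1)^1 = +1.
(-2211105, -130065 / ℚ) ramifies at {2, 5, 29, ∞}: a division algebra.

[2, 5, 29, inf]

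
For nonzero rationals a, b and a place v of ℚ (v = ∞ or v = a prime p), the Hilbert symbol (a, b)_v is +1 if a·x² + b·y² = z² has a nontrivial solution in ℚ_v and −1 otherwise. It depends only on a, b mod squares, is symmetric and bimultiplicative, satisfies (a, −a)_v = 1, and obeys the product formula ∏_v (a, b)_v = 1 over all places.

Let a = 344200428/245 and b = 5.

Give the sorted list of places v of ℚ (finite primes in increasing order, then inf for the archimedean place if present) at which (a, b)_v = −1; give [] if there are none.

[5, 13, 17, 23]

Mod squares: a ≡ 5311735, b ≡ 5. Check v ∈ {∞, 2, 3, 5, 7, 11, 13, 17, 19, 23}.
v=11: a=11^1·(≡6), b=11^0·(≡5) mod 11; (6|11)=-1, (5|11)=+1; (−1)^{1·0·5}·(-1)^0·(+1)^1 = +1.
v=19: a=19^1·(≡2), b=19^0·(≡5) mod 19; (2|19)=-1, (5|19)=+1; (−1)^{1·0·9}·(-1)^0·(+1)^1 = +1.
v=2: v_2(a)=2, v_2(b)=0; units ≡ 7, 5 (mod 8); ε·ε+αω+βω = 1·0+2·1+0·0 ≡ 0  ⇒  (a,b)_2 = +1.
v=13: a=13^1·(≡7), b=13^0·(≡5) mod 13; (7|13)=-1, (5|13)=-1; (−1)^{1·0·6}·(-1)^0·(-1)^1 = -1.
v=17: a=17^1·(≡12), b=17^0·(≡5) mod 17; (12|17)=-1, (5|17)=-1; (−1)^{1·0·8}·(-1)^0·(-1)^1 = -1.
v=23: a=23^1·(≡16), b=23^0·(≡5) mod 23; (16|23)=+1, (5|23)=-1; (−1)^{1·0·11}·(+1)^0·(-1)^1 = -1.
v=7: a=7^-2·(≡1), b=7^0·(≡5) mod 7; (1|7)=+1, (5|7)=-1; (−1)^{-2·0·3}·(+1)^0·(-1)^-2 = +1.
v=5: a=5^-1·(≡2), b=5^1·(≡1) mod 5; (2|5)=-1, (1|5)=+1; (−1)^{-1·1·2}·(-1)^1·(+1)^-1 = -1.
v=∞: 5311735 > 0 and 5 > 0  ⇒  (a,b)_∞ = +1.
v=3: a=3^4·(≡1), b=3^0·(≡2) mod 3; (1|3)=+1, (2|3)=-1; (−1)^{4·0·1}·(+1)^0·(-1)^4 = +1.
|Ram(5311735, 5)| = 4, even; anisotropic at {5, 13, 17, 23}.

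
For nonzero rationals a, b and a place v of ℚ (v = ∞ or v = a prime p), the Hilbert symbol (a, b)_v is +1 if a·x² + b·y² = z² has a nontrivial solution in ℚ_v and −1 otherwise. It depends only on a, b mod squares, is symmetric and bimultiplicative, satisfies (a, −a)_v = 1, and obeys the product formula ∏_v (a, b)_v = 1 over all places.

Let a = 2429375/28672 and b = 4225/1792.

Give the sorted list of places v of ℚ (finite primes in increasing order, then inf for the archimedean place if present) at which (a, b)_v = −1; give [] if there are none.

(a, b) ≡ (161, 7) mod (ℚ^×)²; places V = {2, 5, 7, 13, 23, ∞}.
(a,b)_2: α=-12, β=-8; u≡1, v≡7 (mod 8); ε(u)ε(v)=0·1, αω(v)=-12·0, βω(u)=-8·0; sum ≡ 0  ⇒  +1.
(a,b)_5: α=4, u≡1; β=2, v≡2 (mod 5); (1|5)=+1, (2|5)=-1; sign (−1)^0·+1^2·-1^4 = +1.
(a,b)_7: α=-1, u≡4; β=-1, v≡1 (mod 7); (4|7)=+1, (1|7)=+1; sign (−1)^1·+1^-1·+1^-1 = -1.
(a,b)_23: α=1, u≡22; β=0, v≡15 (mod 23); (22|23)=-1, (15|23)=-1; sign (−1)^0·-1^0·-1^1 = -1.
(a,b)_13: α=2, u≡7; β=2, v≡7 (mod 13); (7|13)=-1, (7|13)=-1; sign (−1)^0·-1^2·-1^2 = +1.
(a,b)_∞: sgn(161)=+, sgn(7)=+, so +1.
|Ram(161, 7)| = 2, even; anisotropic at {7, 23}.

[7, 23]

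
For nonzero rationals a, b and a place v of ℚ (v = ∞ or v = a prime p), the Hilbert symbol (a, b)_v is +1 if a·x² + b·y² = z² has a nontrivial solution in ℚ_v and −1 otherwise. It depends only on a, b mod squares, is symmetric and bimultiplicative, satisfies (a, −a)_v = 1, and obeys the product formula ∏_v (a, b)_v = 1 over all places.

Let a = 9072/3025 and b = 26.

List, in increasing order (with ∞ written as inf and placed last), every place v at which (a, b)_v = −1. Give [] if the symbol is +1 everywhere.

[7, 13]

Mod squares: a ≡ 7, b ≡ 26. Check v ∈ {∞, 2, 3, 5, 7, 11, 13}.
v=13: a=13^0·(≡7), b=13^1·(≡2) mod 13; (7|13)=-1, (2|13)=-1; (−1)^{0·1·6}·(-1)^1·(-1)^0 = -1.
v=2: v_2(a)=4, v_2(b)=1; units ≡ 7, 5 (mod 8); ε·ε+αω+βω = 1·0+4·1+1·0 ≡ 0  ⇒  (a,b)_2 = +1.
v=11: a=11^-2·(≡10), b=11^0·(≡4) mod 11; (10|11)=-1, (4|11)=+1; (−1)^{-2·0·5}·(-1)^0·(+1)^-2 = +1.
v=∞: 7 > 0 and 26 > 0  ⇒  (a,b)_∞ = +1.
v=3: a=3^4·(≡1), b=3^0·(≡2) mod 3; (1|3)=+1, (2|3)=-1; (−1)^{4·0·1}·(+1)^0·(-1)^4 = +1.
v=7: a=7^1·(≡1), b=7^0·(≡5) mod 7; (1|7)=+1, (5|7)=-1; (−1)^{1·0·3}·(+1)^0·(-1)^1 = -1.
v=5: a=5^-2·(≡2), b=5^0·(≡1) mod 5; (2|5)=-1, (1|5)=+1; (−1)^{-2·0·2}·(-1)^0·(+1)^-2 = +1.
(7, 26 / ℚ) ramifies at {7, 13}: a division algebra.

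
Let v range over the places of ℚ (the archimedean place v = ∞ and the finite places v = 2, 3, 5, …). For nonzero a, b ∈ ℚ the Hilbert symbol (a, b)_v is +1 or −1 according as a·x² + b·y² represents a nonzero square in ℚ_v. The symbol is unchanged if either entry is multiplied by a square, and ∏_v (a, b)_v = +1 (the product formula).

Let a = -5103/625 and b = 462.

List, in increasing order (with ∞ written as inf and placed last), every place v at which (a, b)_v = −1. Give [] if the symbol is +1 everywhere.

[3, 7]

Mod squares: a ≡ -7, b ≡ 462. Check v ∈ {∞, 2, 3, 5, 7, 11}.
v=11: a=11^0·(≡5), b=11^1·(≡9) mod 11; (5|11)=+1, (9|11)=+1; (−1)^{0·1·5}·(+1)^1·(+1)^0 = +1.
v=3: a=3^6·(≡2), b=3^1·(≡1) mod 3; (2|3)=-1, (1|3)=+1; (−1)^{6·1·1}·(-1)^1·(+1)^6 = -1.
v=∞: -7 < 0 and 462 > 0  ⇒  (a,b)_∞ = +1.
v=2: v_2(a)=0, v_2(b)=1; units ≡ 1, 7 (mod 8); ε·ε+αω+βω = 0·1+0·0+1·0 ≡ 0  ⇒  (a,b)_2 = +1.
v=7: a=7^1·(≡3), b=7^1·(≡3) mod 7; (3|7)=-1, (3|7)=-1; (−1)^{1·1·3}·(-1)^1·(-1)^1 = -1.
v=5: a=5^-4·(≡2), b=5^0·(≡2) mod 5; (2|5)=-1, (2|5)=-1; (−1)^{-4·0·2}·(-1)^0·(-1)^-4 = +1.
(-7, 462 / ℚ) ramifies at {3, 7}: a division algebra.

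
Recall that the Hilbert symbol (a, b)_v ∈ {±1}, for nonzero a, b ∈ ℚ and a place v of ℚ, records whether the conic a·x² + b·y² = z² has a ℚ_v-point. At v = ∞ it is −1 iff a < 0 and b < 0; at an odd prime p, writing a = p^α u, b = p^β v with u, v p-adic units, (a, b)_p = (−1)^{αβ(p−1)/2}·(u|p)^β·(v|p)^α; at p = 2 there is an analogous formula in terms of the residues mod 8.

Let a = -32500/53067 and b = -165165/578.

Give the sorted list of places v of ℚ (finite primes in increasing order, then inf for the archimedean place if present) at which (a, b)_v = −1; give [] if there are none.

[3, 7, 13, inf]

Mod squares: a ≡ -39, b ≡ -2730. Check v ∈ {∞, 2, 3, 5, 7, 11, 13, 17, 19}.
v=19: a=19^-2·(≡2), b=19^0·(≡5) mod 19; (2|19)=-1, (5|19)=+1; (−1)^{-2·0·9}·(-1)^0·(+1)^-2 = +1.
v=∞: -39 < 0 and -2730 < 0  ⇒  (a,b)_∞ = -1.
v=17: a=17^0·(≡14), b=17^-2·(≡12) mod 17; (14|17)=-1, (12|17)=-1; (−1)^{0·-2·8}·(-1)^-2·(-1)^0 = +1.
v=7: a=7^-2·(≡3), b=7^1·(≡4) mod 7; (3|7)=-1, (4|7)=+1; (−1)^{-2·1·3}·(-1)^1·(+1)^-2 = -1.
v=11: a=11^0·(≡9), b=11^2·(≡9) mod 11; (9|11)=+1, (9|11)=+1; (−1)^{0·2·5}·(+1)^2·(+1)^0 = +1.
v=2: v_2(a)=2, v_2(b)=-1; units ≡ 1, 3 (mod 8); ε·ε+αω+βω = 0·1+2·1+-1·0 ≡ 0  ⇒  (a,b)_2 = +1.
v=5: a=5^4·(≡4), b=5^1·(≡4) mod 5; (4|5)=+1, (4|5)=+1; (−1)^{4·1·2}·(+1)^1·(+1)^4 = +1.
v=3: a=3^-1·(≡2), b=3^1·(≡2) mod 3; (2|3)=-1, (2|3)=-1; (−1)^{-1·1·1}·(-1)^1·(-1)^-1 = -1.
v=13: a=13^1·(≡9), b=13^1·(≡8) mod 13; (9|13)=+1, (8|13)=-1; (−1)^{1·1·6}·(+1)^1·(-1)^1 = -1.
(-39, -2730 / ℚ) ramifies at {3, 7, 13, ∞}: a division algebra.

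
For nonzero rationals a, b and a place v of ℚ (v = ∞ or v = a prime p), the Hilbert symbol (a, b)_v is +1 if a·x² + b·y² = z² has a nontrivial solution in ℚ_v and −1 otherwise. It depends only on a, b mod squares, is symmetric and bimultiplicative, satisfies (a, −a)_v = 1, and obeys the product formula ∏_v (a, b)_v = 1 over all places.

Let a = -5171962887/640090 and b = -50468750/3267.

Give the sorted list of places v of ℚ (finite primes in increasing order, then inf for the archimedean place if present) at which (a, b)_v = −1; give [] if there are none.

[3, 5, 13, inf]

Mod squares: a ≡ -6630, b ≡ -9690. Check v ∈ {∞, 2, 3, 5, 7, 11, 13, 17, 19, 23}.
v=3: a=3^3·(≡1), b=3^-3·(≡1) mod 3; (1|3)=+1, (1|3)=+1; (−1)^{3·-3·1}·(+1)^-3·(+1)^3 = -1.
v=23: a=23^-2·(≡22), b=23^0·(≡12) mod 23; (22|23)=-1, (12|23)=+1; (−1)^{-2·0·11}·(-1)^0·(+1)^-2 = +1.
v=2: v_2(a)=-1, v_2(b)=1; units ≡ 5, 3 (mod 8); ε·ε+αω+βω = 0·1+-1·1+1·1 ≡ 0  ⇒  (a,b)_2 = +1.
v=17: a=17^1·(≡16), b=17^1·(≡15) mod 17; (16|17)=+1, (15|17)=+1; (−1)^{1·1·8}·(+1)^1·(+1)^1 = +1.
v=5: a=5^-1·(≡1), b=5^7·(≡2) mod 5; (1|5)=+1, (2|5)=-1; (−1)^{-1·7·2}·(+1)^7·(-1)^-1 = -1.
v=13: a=13^1·(≡12), b=13^0·(≡8) mod 13; (12|13)=+1, (8|13)=-1; (−1)^{1·0·6}·(+1)^0·(-1)^1 = -1.
v=7: a=7^4·(≡3), b=7^0·(≡5) mod 7; (3|7)=-1, (5|7)=-1; (−1)^{4·0·3}·(-1)^0·(-1)^4 = +1.
v=19: a=19^2·(≡7), b=19^1·(≡12) mod 19; (7|19)=+1, (12|19)=-1; (−1)^{2·1·9}·(+1)^1·(-1)^2 = +1.
v=11: a=11^-2·(≡3), b=11^-2·(≡4) mod 11; (3|11)=+1, (4|11)=+1; (−1)^{-2·-2·5}·(+1)^-2·(+1)^-2 = +1.
v=∞: -6630 < 0 and -9690 < 0  ⇒  (a,b)_∞ = -1.
Ram(-6630, -9690) = {3, 5, 13, ∞}; no ℚ_3-point on the conic.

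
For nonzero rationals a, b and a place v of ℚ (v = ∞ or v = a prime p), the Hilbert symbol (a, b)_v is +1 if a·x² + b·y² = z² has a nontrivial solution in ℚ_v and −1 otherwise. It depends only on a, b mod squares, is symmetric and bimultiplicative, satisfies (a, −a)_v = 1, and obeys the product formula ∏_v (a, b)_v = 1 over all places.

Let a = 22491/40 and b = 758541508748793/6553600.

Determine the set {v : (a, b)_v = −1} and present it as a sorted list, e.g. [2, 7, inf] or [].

Mod squares: a ≡ 510, b ≡ 17. Check v ∈ {∞, 2, 3, 5, 7, 11, 17}.
v=3: a=3^3·(≡2), b=3^12·(≡2) mod 3; (2|3)=-1, (2|3)=-1; (−1)^{3·12·1}·(-1)^12·(-1)^3 = -1.
v=2: v_2(a)=-3, v_2(b)=-18; units ≡ 7, 1 (mod 8); ε·ε+αω+βω = 1·0+-3·0+-18·0 ≡ 0  ⇒  (a,b)_2 = +1.
v=7: a=7^2·(≡5), b=7^4·(≡3) mod 7; (5|7)=-1, (3|7)=-1; (−1)^{2·4·3}·(-1)^4·(-1)^2 = +1.
v=∞: 510 > 0 and 17 > 0  ⇒  (a,b)_∞ = +1.
v=5: a=5^-1·(≡2), b=5^-2·(≡2) mod 5; (2|5)=-1, (2|5)=-1; (−1)^{-1·-2·2}·(-1)^-2·(-1)^-1 = -1.
v=17: a=17^1·(≡8), b=17^3·(≡1) mod 17; (8|17)=+1, (1|17)=+1; (−1)^{1·3·8}·(+1)^3·(+1)^1 = +1.
v=11: a=11^0·(≡1), b=11^2·(≡10) mod 11; (1|11)=+1, (10|11)=-1; (−1)^{0·2·5}·(+1)^2·(-1)^0 = +1.
Ram(510, 17) = {3, 5}; no ℚ_3-point on the conic.

[3, 5]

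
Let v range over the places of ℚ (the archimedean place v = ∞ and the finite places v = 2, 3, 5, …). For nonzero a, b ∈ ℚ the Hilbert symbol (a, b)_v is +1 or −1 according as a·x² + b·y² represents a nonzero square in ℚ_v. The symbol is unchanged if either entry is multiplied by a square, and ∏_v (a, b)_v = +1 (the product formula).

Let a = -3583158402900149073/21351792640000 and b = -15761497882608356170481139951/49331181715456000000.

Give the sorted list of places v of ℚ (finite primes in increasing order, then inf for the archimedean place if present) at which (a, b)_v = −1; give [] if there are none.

[13, inf]

(a, b) ≡ (-33, -391391) mod (ℚ^×)²; places V = {2, 3, 5, 7, 11, 13, 17, 19, 23, 29, ∞}.
(a,b)_2: α=-18, β=-26; u≡7, v≡1 (mod 8); ε(u)ε(v)=1·0, αω(v)=-18·0, βω(u)=-26·0; sum ≡ 0  ⇒  +1.
(a,b)_23: α=2, u≡8; β=3, v≡1 (mod 23); (8|23)=+1, (1|23)=+1; sign (−1)^0·+1^3·+1^2 = +1.
(a,b)_7: α=8, u≡4; β=11, v≡5 (mod 7); (4|7)=+1, (5|7)=-1; sign (−1)^0·+1^11·-1^8 = +1.
(a,b)_5: α=-4, u≡3; β=-6, v≡1 (mod 5); (3|5)=-1, (1|5)=+1; sign (−1)^0·-1^-6·+1^-4 = +1.
(a,b)_29: α=0, u≡6; β=2, v≡24 (mod 29); (6|29)=+1, (24|29)=+1; sign (−1)^0·+1^2·+1^0 = +1.
(a,b)_∞: sgn(-33)=−, sgn(-391391)=−, so -1.
(a,b)_11: α=1, u≡2; β=1, v≡4 (mod 11); (2|11)=-1, (4|11)=+1; sign (−1)^1·-1^1·+1^1 = +1.
(a,b)_19: α=-4, u≡16; β=-6, v≡17 (mod 19); (16|19)=+1, (17|19)=+1; sign (−1)^0·+1^-6·+1^-4 = +1.
(a,b)_3: α=7, u≡1; β=8, v≡1 (mod 3); (1|3)=+1, (1|3)=+1; sign (−1)^0·+1^8·+1^7 = +1.
(a,b)_13: α=2, u≡11; β=3, v≡3 (mod 13); (11|13)=-1, (3|13)=+1; sign (−1)^0·-1^3·+1^2 = -1.
(a,b)_17: α=2, u≡4; β=3, v≡5 (mod 17); (4|17)=+1, (5|17)=-1; sign (−1)^0·+1^3·-1^2 = +1.
(-33, -391391 / ℚ) ramifies at {13, ∞}: a division algebra.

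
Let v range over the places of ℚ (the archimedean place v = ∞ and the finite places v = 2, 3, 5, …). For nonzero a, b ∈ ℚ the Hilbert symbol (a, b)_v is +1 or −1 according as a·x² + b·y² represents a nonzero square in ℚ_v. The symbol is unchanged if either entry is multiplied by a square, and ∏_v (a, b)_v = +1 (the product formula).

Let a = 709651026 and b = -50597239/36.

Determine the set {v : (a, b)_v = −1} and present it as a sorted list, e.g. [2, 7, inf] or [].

[7, 17, 19, 47]

(a, b) ≡ (1609186, -418159) mod (ℚ^×)²; places V = {2, 3, 7, 11, 17, 19, 31, 41, 47, 53, ∞}.
(a,b)_47: α=1, u≡20; β=1, v≡13 (mod 47); (20|47)=-1, (13|47)=-1; sign (−1)^1·-1^1·-1^1 = -1.
(a,b)_∞: sgn(1609186)=+, sgn(-418159)=−, so +1.
(a,b)_11: α=0, u≡7; β=2, v≡2 (mod 11); (7|11)=-1, (2|11)=-1; sign (−1)^0·-1^2·-1^0 = +1.
(a,b)_7: α=2, u≡3; β=1, v≡2 (mod 7); (3|7)=-1, (2|7)=+1; sign (−1)^0·-1^1·+1^2 = -1.
(a,b)_3: α=2, u≡1; β=-2, v≡2 (mod 3); (1|3)=+1, (2|3)=-1; sign (−1)^0·+1^-2·-1^2 = +1.
(a,b)_31: α=0, u≡18; β=1, v≡21 (mod 31); (18|31)=+1, (21|31)=-1; sign (−1)^0·+1^1·-1^0 = +1.
(a,b)_17: α=1, u≡15; β=0, v≡7 (mod 17); (15|17)=+1, (7|17)=-1; sign (−1)^0·+1^0·-1^1 = -1.
(a,b)_19: α=1, u≡6; β=0, v≡15 (mod 19); (6|19)=+1, (15|19)=-1; sign (−1)^0·+1^0·-1^1 = -1.
(a,b)_53: α=1, u≡40; β=0, v≡9 (mod 53); (40|53)=+1, (9|53)=+1; sign (−1)^0·+1^0·+1^1 = +1.
(a,b)_41: α=0, u≡25; β=1, v≡4 (mod 41); (25|41)=+1, (4|41)=+1; sign (−1)^0·+1^1·+1^0 = +1.
(a,b)_2: α=1, β=-2; u≡1, v≡1 (mod 8); ε(u)ε(v)=0·0, αω(v)=1·0, βω(u)=-2·0; sum ≡ 0  ⇒  +1.
Ram(1609186, -418159) = {7, 17, 19, 47}; no ℚ_7-point on the conic.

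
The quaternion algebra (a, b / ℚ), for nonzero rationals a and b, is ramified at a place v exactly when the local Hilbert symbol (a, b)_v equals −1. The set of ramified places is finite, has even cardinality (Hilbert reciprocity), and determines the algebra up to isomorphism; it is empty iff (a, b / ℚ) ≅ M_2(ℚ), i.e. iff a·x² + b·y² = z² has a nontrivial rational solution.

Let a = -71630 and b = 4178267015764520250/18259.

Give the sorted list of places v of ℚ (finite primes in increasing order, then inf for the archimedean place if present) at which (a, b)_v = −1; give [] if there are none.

[5, 11, 13, 29, 37, 43]

(a, b) ≡ (-71630, 96430510) mod (ℚ^×)²; places V = {2, 3, 5, 11, 13, 19, 29, 31, 37, 43, 47, ∞}.
(a,b)_37: α=0, u≡2; β=1, v≡29 (mod 37); (2|37)=-1, (29|37)=-1; sign (−1)^0·-1^1·-1^0 = -1.
(a,b)_43: α=0, u≡8; β=1, v≡20 (mod 43); (8|43)=-1, (20|43)=-1; sign (−1)^0·-1^1·-1^0 = -1.
(a,b)_29: α=1, u≡24; β=1, v≡18 (mod 29); (24|29)=+1, (18|29)=-1; sign (−1)^0·+1^1·-1^1 = -1.
(a,b)_13: α=1, u≡2; β=2, v≡5 (mod 13); (2|13)=-1, (5|13)=-1; sign (−1)^0·-1^2·-1^1 = -1.
(a,b)_11: α=0, u≡2; β=3, v≡3 (mod 11); (2|11)=-1, (3|11)=+1; sign (−1)^0·-1^3·+1^0 = -1.
(a,b)_∞: sgn(-71630)=−, sgn(96430510)=+, so +1.
(a,b)_31: α=0, u≡11; β=-2, v≡9 (mod 31); (11|31)=-1, (9|31)=+1; sign (−1)^0·-1^-2·+1^0 = +1.
(a,b)_47: α=0, u≡45; β=2, v≡30 (mod 47); (45|47)=-1, (30|47)=-1; sign (−1)^0·-1^2·-1^0 = +1.
(a,b)_2: α=1, β=1; u≡1, v≡7 (mod 8); ε(u)ε(v)=0·1, αω(v)=1·0, βω(u)=1·0; sum ≡ 0  ⇒  +1.
(a,b)_19: α=1, u≡11; β=-1, v≡8 (mod 19); (11|19)=+1, (8|19)=-1; sign (−1)^1·+1^-1·-1^1 = +1.
(a,b)_3: α=0, u≡1; β=6, v≡1 (mod 3); (1|3)=+1, (1|3)=+1; sign (−1)^0·+1^6·+1^0 = +1.
(a,b)_5: α=1, u≡4; β=3, v≡3 (mod 5); (4|5)=+1, (3|5)=-1; sign (−1)^0·+1^3·-1^1 = -1.
|Ram(-71630, 96430510)| = 6, even; anisotropic at {5, 11, 13, 29, 37, 43}.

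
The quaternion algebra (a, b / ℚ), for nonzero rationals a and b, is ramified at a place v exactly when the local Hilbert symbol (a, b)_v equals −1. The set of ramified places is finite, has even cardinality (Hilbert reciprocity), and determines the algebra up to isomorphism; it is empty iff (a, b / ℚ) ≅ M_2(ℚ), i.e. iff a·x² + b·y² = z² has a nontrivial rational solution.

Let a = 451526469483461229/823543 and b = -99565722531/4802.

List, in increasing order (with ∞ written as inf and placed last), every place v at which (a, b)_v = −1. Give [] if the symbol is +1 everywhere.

(a, b) ≡ (3003, -22) mod (ℚ^×)²; places V = {2, 3, 7, 11, 13, 31, ∞}.
(a,b)_13: α=1, u≡9; β=0, v≡10 (mod 13); (9|13)=+1, (10|13)=+1; sign (−1)^0·+1^0·+1^1 = +1.
(a,b)_3: α=5, u≡2; β=4, v≡2 (mod 3); (2|3)=-1, (2|3)=-1; sign (−1)^0·-1^4·-1^5 = -1.
(a,b)_2: α=0, β=-1; u≡3, v≡5 (mod 8); ε(u)ε(v)=1·0, αω(v)=0·1, βω(u)=-1·1; sum ≡ 1  ⇒  -1.
(a,b)_11: α=5, u≡3; β=3, v≡4 (mod 11); (3|11)=+1, (4|11)=+1; sign (−1)^1·+1^3·+1^5 = -1.
(a,b)_31: α=6, u≡6; β=4, v≡8 (mod 31); (6|31)=-1, (8|31)=+1; sign (−1)^0·-1^4·+1^6 = +1.
(a,b)_∞: sgn(3003)=+, sgn(-22)=−, so +1.
(a,b)_7: α=-7, u≡4; β=-4, v≡6 (mod 7); (4|7)=+1, (6|7)=-1; sign (−1)^0·+1^-4·-1^-7 = -1.
|Ram(3003, -22)| = 4, even; anisotropic at {2, 3, 7, 11}.

[2, 3, 7, 11]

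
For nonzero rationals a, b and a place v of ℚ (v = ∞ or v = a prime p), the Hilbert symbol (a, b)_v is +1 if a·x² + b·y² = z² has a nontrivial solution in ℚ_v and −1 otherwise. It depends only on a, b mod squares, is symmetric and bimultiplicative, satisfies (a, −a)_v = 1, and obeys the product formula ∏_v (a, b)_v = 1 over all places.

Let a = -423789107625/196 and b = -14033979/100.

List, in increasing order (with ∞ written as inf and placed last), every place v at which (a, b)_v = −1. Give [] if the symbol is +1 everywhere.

(a, b) ≡ (-3705, -2139) mod (ℚ^×)²; places V = {2, 3, 5, 7, 13, 19, 23, 31, ∞}.
(a,b)_2: α=-2, β=-2; u≡7, v≡5 (mod 8); ε(u)ε(v)=1·0, αω(v)=-2·1, βω(u)=-2·0; sum ≡ 0  ⇒  +1.
(a,b)_3: α=3, u≡1; β=9, v≡1 (mod 3); (1|3)=+1, (1|3)=+1; sign (−1)^1·+1^9·+1^3 = -1.
(a,b)_∞: sgn(-3705)=−, sgn(-2139)=−, so -1.
(a,b)_31: α=2, u≡24; β=1, v≡11 (mod 31); (24|31)=-1, (11|31)=-1; sign (−1)^0·-1^1·-1^2 = -1.
(a,b)_23: α=2, u≡15; β=1, v≡5 (mod 23); (15|23)=-1, (5|23)=-1; sign (−1)^0·-1^1·-1^2 = -1.
(a,b)_7: α=-2, u≡3; β=0, v≡3 (mod 7); (3|7)=-1, (3|7)=-1; sign (−1)^0·-1^0·-1^-2 = +1.
(a,b)_13: α=1, u≡3; β=0, v≡6 (mod 13); (3|13)=+1, (6|13)=-1; sign (−1)^0·+1^0·-1^1 = -1.
(a,b)_19: α=1, u≡3; β=0, v≡2 (mod 19); (3|19)=-1, (2|19)=-1; sign (−1)^0·-1^0·-1^1 = -1.
(a,b)_5: α=3, u≡4; β=-2, v≡4 (mod 5); (4|5)=+1, (4|5)=+1; sign (−1)^0·+1^-2·+1^3 = +1.
Ram(-3705, -2139) = {3, 13, 19, 23, 31, ∞}; no ℚ_3-point on the conic.

[3, 13, 19, 23, 31, inf]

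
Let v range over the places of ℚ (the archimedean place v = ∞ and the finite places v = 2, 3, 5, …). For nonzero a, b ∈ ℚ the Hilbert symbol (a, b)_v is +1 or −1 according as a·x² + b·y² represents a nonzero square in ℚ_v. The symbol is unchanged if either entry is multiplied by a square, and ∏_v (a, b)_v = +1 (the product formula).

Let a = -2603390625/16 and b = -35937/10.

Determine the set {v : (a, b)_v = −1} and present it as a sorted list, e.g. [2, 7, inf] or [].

[2, 5, 17, inf]

Mod squares: a ≡ -17, b ≡ -330. Check v ∈ {∞, 2, 3, 5, 11, 17}.
v=17: a=17^1·(≡1), b=17^0·(≡12) mod 17; (1|17)=+1, (12|17)=-1; (−1)^{1·0·8}·(+1)^0·(-1)^1 = -1.
v=2: v_2(a)=-4, v_2(b)=-1; units ≡ 7, 3 (mod 8); ε·ε+αω+βω = 1·1+-4·1+-1·0 ≡ 1  ⇒  (a,b)_2 = -1.
v=∞: -17 < 0 and -330 < 0  ⇒  (a,b)_∞ = -1.
v=5: a=5^6·(≡3), b=5^-1·(≡4) mod 5; (3|5)=-1, (4|5)=+1; (−1)^{6·-1·2}·(-1)^-1·(+1)^6 = -1.
v=11: a=11^2·(≡9), b=11^3·(≡5) mod 11; (9|11)=+1, (5|11)=+1; (−1)^{2·3·5}·(+1)^3·(+1)^2 = +1.
v=3: a=3^4·(≡1), b=3^3·(≡1) mod 3; (1|3)=+1, (1|3)=+1; (−1)^{4·3·1}·(+1)^3·(+1)^4 = +1.
|Ram(-17, -330)| = 4, even; anisotropic at {2, 5, 17, ∞}.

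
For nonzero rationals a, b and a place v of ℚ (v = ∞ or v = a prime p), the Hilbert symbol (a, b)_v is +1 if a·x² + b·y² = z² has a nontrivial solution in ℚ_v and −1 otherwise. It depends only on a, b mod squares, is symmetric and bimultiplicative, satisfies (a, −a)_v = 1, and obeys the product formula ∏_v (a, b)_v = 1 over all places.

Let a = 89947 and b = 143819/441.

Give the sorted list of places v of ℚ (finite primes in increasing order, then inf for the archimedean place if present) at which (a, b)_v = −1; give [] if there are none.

[2, 13, 23, 37]

(a, b) ≡ (89947, 851) mod (ℚ^×)²; places V = {2, 3, 7, 11, 13, 17, 23, 37, ∞}.
(a,b)_23: α=0, u≡17; β=1, v≡5 (mod 23); (17|23)=-1, (5|23)=-1; sign (−1)^0·-1^1·-1^0 = -1.
(a,b)_13: α=1, u≡3; β=2, v≡7 (mod 13); (3|13)=+1, (7|13)=-1; sign (−1)^0·+1^2·-1^1 = -1.
(a,b)_3: α=0, u≡1; β=-2, v≡2 (mod 3); (1|3)=+1, (2|3)=-1; sign (−1)^0·+1^-2·-1^0 = +1.
(a,b)_11: α=1, u≡4; β=0, v≡5 (mod 11); (4|11)=+1, (5|11)=+1; sign (−1)^0·+1^0·+1^1 = +1.
(a,b)_37: α=1, u≡26; β=1, v≡24 (mod 37); (26|37)=+1, (24|37)=-1; sign (−1)^0·+1^1·-1^1 = -1.
(a,b)_∞: sgn(89947)=+, sgn(851)=+, so +1.
(a,b)_2: α=0, β=0; u≡3, v≡3 (mod 8); ε(u)ε(v)=1·1, αω(v)=0·1, βω(u)=0·1; sum ≡ 1  ⇒  -1.
(a,b)_7: α=0, u≡4; β=-2, v≡2 (mod 7); (4|7)=+1, (2|7)=+1; sign (−1)^0·+1^-2·+1^0 = +1.
(a,b)_17: α=1, u≡4; β=0, v≡1 (mod 17); (4|17)=+1, (1|17)=+1; sign (−1)^0·+1^0·+1^1 = +1.
|Ram(89947, 851)| = 4, even; anisotropic at {2, 13, 23, 37}.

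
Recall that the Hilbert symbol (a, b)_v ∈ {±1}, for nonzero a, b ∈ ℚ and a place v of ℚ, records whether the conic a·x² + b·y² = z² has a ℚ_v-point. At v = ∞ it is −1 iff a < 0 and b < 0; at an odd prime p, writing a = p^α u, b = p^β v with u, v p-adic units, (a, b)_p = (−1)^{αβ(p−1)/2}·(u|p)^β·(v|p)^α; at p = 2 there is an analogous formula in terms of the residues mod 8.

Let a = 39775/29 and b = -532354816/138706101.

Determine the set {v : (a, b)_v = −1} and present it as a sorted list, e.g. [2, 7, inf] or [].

Mod squares: a ≡ 46139, b ≡ -899. Check v ∈ {∞, 2, 3, 5, 7, 29, 31, 37, 43}.
v=43: a=43^1·(≡23), b=43^0·(≡41) mod 43; (23|43)=+1, (41|43)=+1; (−1)^{1·0·21}·(+1)^0·(+1)^1 = +1.
v=31: a=31^0·(≡30), b=31^1·(≡5) mod 31; (30|31)=-1, (5|31)=+1; (−1)^{0·1·15}·(-1)^1·(+1)^0 = -1.
v=7: a=7^0·(≡1), b=7^2·(≡4) mod 7; (1|7)=+1, (4|7)=+1; (−1)^{0·2·3}·(+1)^2·(+1)^0 = +1.
v=5: a=5^2·(≡4), b=5^0·(≡4) mod 5; (4|5)=+1, (4|5)=+1; (−1)^{2·0·2}·(+1)^0·(+1)^2 = +1.
v=2: v_2(a)=0, v_2(b)=8; units ≡ 3, 5 (mod 8); ε·ε+αω+βω = 1·0+0·1+8·1 ≡ 0  ⇒  (a,b)_2 = +1.
v=∞: 46139 > 0 and -899 < 0  ⇒  (a,b)_∞ = +1.
v=3: a=3^0·(≡2), b=3^-14·(≡1) mod 3; (2|3)=-1, (1|3)=+1; (−1)^{0·-14·1}·(-1)^-14·(+1)^0 = +1.
v=37: a=37^1·(≡9), b=37^2·(≡4) mod 37; (9|37)=+1, (4|37)=+1; (−1)^{1·2·18}·(+1)^2·(+1)^1 = +1.
v=29: a=29^-1·(≡16), b=29^-1·(≡18) mod 29; (16|29)=+1, (18|29)=-1; (−1)^{-1·-1·14}·(+1)^-1·(-1)^-1 = -1.
(46139, -899 / ℚ) ramifies at {29, 31}: a division algebra.

[29, 31]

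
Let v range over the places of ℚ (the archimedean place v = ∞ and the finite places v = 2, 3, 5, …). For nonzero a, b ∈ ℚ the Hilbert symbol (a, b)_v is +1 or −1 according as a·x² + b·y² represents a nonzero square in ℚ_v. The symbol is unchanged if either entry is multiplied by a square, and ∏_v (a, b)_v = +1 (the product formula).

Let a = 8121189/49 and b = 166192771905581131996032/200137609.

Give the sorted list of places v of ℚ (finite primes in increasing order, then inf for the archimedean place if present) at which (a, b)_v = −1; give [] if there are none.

Mod squares: a ≡ 28101, b ≡ 618222. Check v ∈ {∞, 2, 3, 7, 11, 17, 19, 29, 37, 43, 47}.
v=43: a=43^0·(≡42), b=43^-2·(≡16) mod 43; (42|43)=-1, (16|43)=+1; (−1)^{0·-2·21}·(-1)^-2·(+1)^0 = +1.
v=7: a=7^-2·(≡6), b=7^-2·(≡5) mod 7; (6|7)=-1, (5|7)=-1; (−1)^{-2·-2·3}·(-1)^-2·(-1)^-2 = +1.
v=37: a=37^0·(≡8), b=37^2·(≡9) mod 37; (8|37)=-1, (9|37)=+1; (−1)^{0·2·18}·(-1)^2·(+1)^0 = +1.
v=17: a=17^3·(≡15), b=17^5·(≡14) mod 17; (15|17)=+1, (14|17)=-1; (−1)^{3·5·8}·(+1)^5·(-1)^3 = -1.
v=19: a=19^1·(≡11), b=19^3·(≡14) mod 19; (11|19)=+1, (14|19)=-1; (−1)^{1·3·9}·(+1)^3·(-1)^1 = +1.
v=∞: 28101 > 0 and 618222 > 0  ⇒  (a,b)_∞ = +1.
v=2: v_2(a)=0, v_2(b)=7; units ≡ 5, 7 (mod 8); ε·ε+αω+βω = 0·1+0·0+7·1 ≡ 1  ⇒  (a,b)_2 = -1.
v=11: a=11^0·(≡2), b=11^3·(≡5) mod 11; (2|11)=-1, (5|11)=+1; (−1)^{0·3·5}·(-1)^3·(+1)^0 = -1.
v=29: a=29^1·(≡11), b=29^3·(≡14) mod 29; (11|29)=-1, (14|29)=-1; (−1)^{1·3·14}·(-1)^3·(-1)^1 = +1.
v=3: a=3^1·(≡1), b=3^1·(≡1) mod 3; (1|3)=+1, (1|3)=+1; (−1)^{1·1·1}·(+1)^1·(+1)^1 = -1.
v=47: a=47^0·(≡6), b=47^-2·(≡15) mod 47; (6|47)=+1, (15|47)=-1; (−1)^{0·-2·23}·(+1)^-2·(-1)^0 = +1.
(28101, 618222 / ℚ) ramifies at {2, 3, 11, 17}: a division algebra.

[2, 3, 11, 17]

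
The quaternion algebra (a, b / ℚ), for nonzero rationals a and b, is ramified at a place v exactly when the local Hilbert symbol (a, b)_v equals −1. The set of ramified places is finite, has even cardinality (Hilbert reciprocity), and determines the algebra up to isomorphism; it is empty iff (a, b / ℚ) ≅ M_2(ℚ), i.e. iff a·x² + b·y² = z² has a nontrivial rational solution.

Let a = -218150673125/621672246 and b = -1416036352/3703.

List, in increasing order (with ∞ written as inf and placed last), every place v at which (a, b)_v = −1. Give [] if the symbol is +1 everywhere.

[3, 7, 17, 19, 41, inf]

(a, b) ≡ (-32718, -151249) mod (ℚ^×)²; places V = {2, 3, 5, 7, 11, 13, 17, 19, 23, 29, 31, 41, ∞}.
(a,b)_29: α=-2, u≡24; β=0, v≡12 (mod 29); (24|29)=+1, (12|29)=-1; sign (−1)^0·+1^0·-1^-2 = +1.
(a,b)_13: α=-2, u≡9; β=0, v≡8 (mod 13); (9|13)=+1, (8|13)=-1; sign (−1)^0·+1^0·-1^-2 = +1.
(a,b)_7: α=1, u≡4; β=-1, v≡1 (mod 7); (4|7)=+1, (1|7)=+1; sign (−1)^1·+1^-1·+1^1 = -1.
(a,b)_11: α=2, u≡2; β=0, v≡4 (mod 11); (2|11)=-1, (4|11)=+1; sign (−1)^0·-1^0·+1^2 = +1.
(a,b)_41: α=1, u≡12; β=1, v≡2 (mod 41); (12|41)=-1, (2|41)=+1; sign (−1)^0·-1^1·+1^1 = -1.
(a,b)_19: α=1, u≡4; β=0, v≡10 (mod 19); (4|19)=+1, (10|19)=-1; sign (−1)^0·+1^0·-1^1 = -1.
(a,b)_17: α=0, u≡5; β=1, v≡10 (mod 17); (5|17)=-1, (10|17)=-1; sign (−1)^0·-1^1·-1^0 = -1.
(a,b)_3: α=-7, u≡2; β=0, v≡2 (mod 3); (2|3)=-1, (2|3)=-1; sign (−1)^0·-1^0·-1^-7 = -1.
(a,b)_2: α=-1, β=16; u≡1, v≡7 (mod 8); ε(u)ε(v)=0·1, αω(v)=-1·0, βω(u)=16·0; sum ≡ 0  ⇒  +1.
(a,b)_23: α=2, u≡22; β=-2, v≡20 (mod 23); (22|23)=-1, (20|23)=-1; sign (−1)^0·-1^-2·-1^2 = +1.
(a,b)_∞: sgn(-32718)=−, sgn(-151249)=−, so -1.
(a,b)_31: α=0, u≡5; β=1, v≡20 (mod 31); (5|31)=+1, (20|31)=+1; sign (−1)^0·+1^1·+1^0 = +1.
(a,b)_5: α=4, u≡3; β=0, v≡1 (mod 5); (3|5)=-1, (1|5)=+1; sign (−1)^0·-1^0·+1^4 = +1.
Ram(-32718, -151249) = {3, 7, 17, 19, 41, ∞}; no ℚ_3-point on the conic.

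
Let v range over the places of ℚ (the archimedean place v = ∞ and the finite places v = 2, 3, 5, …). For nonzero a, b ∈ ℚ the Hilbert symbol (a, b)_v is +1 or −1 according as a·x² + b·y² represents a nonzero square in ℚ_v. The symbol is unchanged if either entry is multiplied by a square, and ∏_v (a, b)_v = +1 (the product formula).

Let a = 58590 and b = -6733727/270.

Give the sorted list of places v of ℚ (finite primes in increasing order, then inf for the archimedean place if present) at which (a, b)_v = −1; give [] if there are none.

(a, b) ≡ (6510, -4290) mod (ℚ^×)²; places V = {2, 3, 5, 7, 11, 13, 31, ∞}.
(a,b)_31: α=1, u≡30; β=2, v≡7 (mod 31); (30|31)=-1, (7|31)=+1; sign (−1)^0·-1^2·+1^1 = +1.
(a,b)_2: α=1, β=-1; u≡7, v≡7 (mod 8); ε(u)ε(v)=1·1, αω(v)=1·0, βω(u)=-1·0; sum ≡ 1  ⇒  -1.
(a,b)_11: α=0, u≡4; β=1, v≡8 (mod 11); (4|11)=+1, (8|11)=-1; sign (−1)^0·+1^1·-1^0 = +1.
(a,b)_7: α=1, u≡5; β=2, v≡2 (mod 7); (5|7)=-1, (2|7)=+1; sign (−1)^0·-1^2·+1^1 = +1.
(a,b)_3: α=3, u≡1; β=-3, v≡1 (mod 3); (1|3)=+1, (1|3)=+1; sign (−1)^1·+1^-3·+1^3 = -1.
(a,b)_5: α=1, u≡3; β=-1, v≡2 (mod 5); (3|5)=-1, (2|5)=-1; sign (−1)^0·-1^-1·-1^1 = +1.
(a,b)_13: α=0, u≡12; β=1, v≡11 (mod 13); (12|13)=+1, (11|13)=-1; sign (−1)^0·+1^1·-1^0 = +1.
(a,b)_∞: sgn(6510)=+, sgn(-4290)=−, so +1.
(6510, -4290 / ℚ) ramifies at {2, 3}: a division algebra.

[2, 3]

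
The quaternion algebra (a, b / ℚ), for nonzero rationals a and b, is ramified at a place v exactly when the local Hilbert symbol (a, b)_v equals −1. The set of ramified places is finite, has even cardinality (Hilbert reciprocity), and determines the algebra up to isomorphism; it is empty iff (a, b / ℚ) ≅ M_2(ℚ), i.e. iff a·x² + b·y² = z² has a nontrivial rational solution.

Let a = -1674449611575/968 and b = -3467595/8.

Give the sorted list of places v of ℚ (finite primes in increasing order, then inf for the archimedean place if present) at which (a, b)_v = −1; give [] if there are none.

(a, b) ≡ (-1326, -13110) mod (ℚ^×)²; places V = {2, 3, 5, 11, 13, 17, 19, 23, ∞}.
(a,b)_3: α=1, u≡2; β=1, v≡1 (mod 3); (2|3)=-1, (1|3)=+1; sign (−1)^1·-1^1·+1^1 = +1.
(a,b)_23: α=4, u≡18; β=3, v≡19 (mod 23); (18|23)=+1, (19|23)=-1; sign (−1)^0·+1^3·-1^4 = +1.
(a,b)_19: α=2, u≡6; β=1, v≡13 (mod 19); (6|19)=+1, (13|19)=-1; sign (−1)^0·+1^1·-1^2 = +1.
(a,b)_17: α=1, u≡11; β=0, v≡6 (mod 17); (11|17)=-1, (6|17)=-1; sign (−1)^0·-1^0·-1^1 = -1.
(a,b)_5: α=2, u≡4; β=1, v≡2 (mod 5); (4|5)=+1, (2|5)=-1; sign (−1)^0·+1^1·-1^2 = +1.
(a,b)_13: α=1, u≡8; β=0, v≡8 (mod 13); (8|13)=-1, (8|13)=-1; sign (−1)^0·-1^0·-1^1 = -1.
(a,b)_2: α=-3, β=-3; u≡1, v≡5 (mod 8); ε(u)ε(v)=0·0, αω(v)=-3·1, βω(u)=-3·0; sum ≡ 1  ⇒  -1.
(a,b)_∞: sgn(-1326)=−, sgn(-13110)=−, so -1.
(a,b)_11: α=-2, u≡5; β=0, v≡7 (mod 11); (5|11)=+1, (7|11)=-1; sign (−1)^0·+1^0·-1^-2 = +1.
Ram(-1326, -13110) = {2, 13, 17, ∞}; no ℚ_2-point on the conic.

[2, 13, 17, inf]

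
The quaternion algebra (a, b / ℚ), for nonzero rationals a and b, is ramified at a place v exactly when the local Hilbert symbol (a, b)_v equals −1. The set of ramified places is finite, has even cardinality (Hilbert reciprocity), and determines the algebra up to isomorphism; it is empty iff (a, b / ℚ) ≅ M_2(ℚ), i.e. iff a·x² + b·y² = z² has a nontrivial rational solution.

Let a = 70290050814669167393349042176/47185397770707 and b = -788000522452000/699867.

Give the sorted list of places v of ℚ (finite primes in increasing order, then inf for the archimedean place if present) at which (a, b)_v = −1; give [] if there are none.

[2, 3, 5, 11]

(a, b) ≡ (627, -390) mod (ℚ^×)²; places V = {2, 3, 5, 7, 11, 13, 17, 19, 23, 31, ∞}.
(a,b)_19: α=9, u≡18; β=4, v≡11 (mod 19); (18|19)=-1, (11|19)=+1; sign (−1)^0·-1^4·+1^9 = +1.
(a,b)_31: α=4, u≡20; β=2, v≡26 (mod 31); (20|31)=+1, (26|31)=-1; sign (−1)^0·+1^2·-1^4 = +1.
(a,b)_2: α=20, β=5; u≡3, v≡5 (mod 8); ε(u)ε(v)=1·0, αω(v)=20·1, βω(u)=5·1; sum ≡ 1  ⇒  -1.
(a,b)_13: α=2, u≡4; β=1, v≡1 (mod 13); (4|13)=+1, (1|13)=+1; sign (−1)^0·+1^1·+1^2 = +1.
(a,b)_∞: sgn(627)=+, sgn(-390)=−, so +1.
(a,b)_3: α=-5, u≡2; β=-3, v≡2 (mod 3); (2|3)=-1, (2|3)=-1; sign (−1)^1·-1^-3·-1^-5 = -1.
(a,b)_11: α=3, u≡7; β=2, v≡6 (mod 11); (7|11)=-1, (6|11)=-1; sign (−1)^0·-1^2·-1^3 = -1.
(a,b)_7: α=-4, u≡2; β=-2, v≡1 (mod 7); (2|7)=+1, (1|7)=+1; sign (−1)^0·+1^-2·+1^-4 = +1.
(a,b)_23: α=-4, u≡6; β=-2, v≡12 (mod 23); (6|23)=+1, (12|23)=+1; sign (−1)^0·+1^-2·+1^-4 = +1.
(a,b)_17: α=-2, u≡8; β=0, v≡9 (mod 17); (8|17)=+1, (9|17)=+1; sign (−1)^0·+1^0·+1^-2 = +1.
(a,b)_5: α=0, u≡3; β=3, v≡2 (mod 5); (3|5)=-1, (2|5)=-1; sign (−1)^0·-1^3·-1^0 = -1.
|Ram(627, -390)| = 4, even; anisotropic at {2, 3, 5, 11}.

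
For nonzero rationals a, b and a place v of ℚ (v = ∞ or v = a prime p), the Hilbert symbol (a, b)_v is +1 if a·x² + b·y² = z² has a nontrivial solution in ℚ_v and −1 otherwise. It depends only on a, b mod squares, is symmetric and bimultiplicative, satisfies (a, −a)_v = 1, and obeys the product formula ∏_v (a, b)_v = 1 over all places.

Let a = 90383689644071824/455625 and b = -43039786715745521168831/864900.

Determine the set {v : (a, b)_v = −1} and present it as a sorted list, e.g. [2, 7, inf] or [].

[13, 17, 37, 53]

Mod squares: a ≡ 515290009, b ≡ -869159. Check v ∈ {∞, 2, 3, 5, 7, 11, 13, 17, 29, 31, 37, 41, 43, 53}.
v=3: a=3^-6·(≡1), b=3^-2·(≡1) mod 3; (1|3)=+1, (1|3)=+1; (−1)^{-6·-2·1}·(+1)^-2·(+1)^-6 = +1.
v=2: v_2(a)=4, v_2(b)=-2; units ≡ 1, 1 (mod 8); ε·ε+αω+βω = 0·0+4·0+-2·0 ≡ 0  ⇒  (a,b)_2 = +1.
v=41: a=41^1·(≡37), b=41^1·(≡31) mod 41; (37|41)=+1, (31|41)=+1; (−1)^{1·1·20}·(+1)^1·(+1)^1 = +1.
v=13: a=13^1·(≡10), b=13^2·(≡6) mod 13; (10|13)=+1, (6|13)=-1; (−1)^{1·2·6}·(+1)^2·(-1)^1 = -1.
v=29: a=29^1·(≡27), b=29^3·(≡17) mod 29; (27|29)=-1, (17|29)=-1; (−1)^{1·3·14}·(-1)^3·(-1)^1 = +1.
v=31: a=31^0·(≡11), b=31^-2·(≡8) mod 31; (11|31)=-1, (8|31)=+1; (−1)^{0·-2·15}·(-1)^-2·(+1)^0 = +1.
v=43: a=43^2·(≡36), b=43^3·(≡36) mod 43; (36|43)=+1, (36|43)=+1; (−1)^{2·3·21}·(+1)^3·(+1)^2 = +1.
v=17: a=17^1·(≡3), b=17^1·(≡9) mod 17; (3|17)=-1, (9|17)=+1; (−1)^{1·1·8}·(-1)^1·(+1)^1 = -1.
v=11: a=11^2·(≡4), b=11^0·(≡7) mod 11; (4|11)=+1, (7|11)=-1; (−1)^{2·0·5}·(+1)^0·(-1)^2 = +1.
v=53: a=53^1·(≡32), b=53^2·(≡3) mod 53; (32|53)=-1, (3|53)=-1; (−1)^{1·2·26}·(-1)^2·(-1)^1 = -1.
v=37: a=37^1·(≡23), b=37^2·(≡8) mod 37; (23|37)=-1, (8|37)=-1; (−1)^{1·2·18}·(-1)^2·(-1)^1 = -1.
v=7: a=7^2·(≡6), b=7^2·(≡3) mod 7; (6|7)=-1, (3|7)=-1; (−1)^{2·2·3}·(-1)^2·(-1)^2 = +1.
v=∞: 515290009 > 0 and -869159 < 0  ⇒  (a,b)_∞ = +1.
v=5: a=5^-4·(≡1), b=5^-2·(≡4) mod 5; (1|5)=+1, (4|5)=+1; (−1)^{-4·-2·2}·(+1)^-2·(+1)^-4 = +1.
Ram(515290009, -869159) = {13, 17, 37, 53}; no ℚ_13-point on the conic.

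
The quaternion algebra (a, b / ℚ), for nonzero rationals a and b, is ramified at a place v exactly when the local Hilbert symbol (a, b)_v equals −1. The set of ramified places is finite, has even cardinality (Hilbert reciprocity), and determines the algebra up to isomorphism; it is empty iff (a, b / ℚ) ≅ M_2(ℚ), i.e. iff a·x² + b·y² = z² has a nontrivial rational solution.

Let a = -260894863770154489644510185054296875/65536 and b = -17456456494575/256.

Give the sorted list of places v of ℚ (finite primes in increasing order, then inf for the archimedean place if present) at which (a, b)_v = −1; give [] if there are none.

[43, inf]

Mod squares: a ≡ -1369851, b ≡ -175928007. Check v ∈ {∞, 2, 3, 5, 7, 29, 31, 37, 41, 43}.
v=43: a=43^3·(≡17), b=43^1·(≡35) mod 43; (17|43)=+1, (35|43)=+1; (−1)^{3·1·21}·(+1)^1·(+1)^3 = -1.
v=41: a=41^3·(≡16), b=41^1·(≡5) mod 41; (16|41)=+1, (5|41)=+1; (−1)^{3·1·20}·(+1)^1·(+1)^3 = +1.
v=29: a=29^2·(≡20), b=29^1·(≡18) mod 29; (20|29)=+1, (18|29)=-1; (−1)^{2·1·14}·(+1)^1·(-1)^2 = +1.
v=∞: -1369851 < 0 and -175928007 < 0  ⇒  (a,b)_∞ = -1.
v=37: a=37^3·(≡5), b=37^1·(≡29) mod 37; (5|37)=-1, (29|37)=-1; (−1)^{3·1·18}·(-1)^1·(-1)^3 = +1.
v=2: v_2(a)=-16, v_2(b)=-8; units ≡ 5, 1 (mod 8); ε·ε+αω+βω = 0·0+-16·0+-8·1 ≡ 0  ⇒  (a,b)_2 = +1.
v=3: a=3^11·(≡1), b=3^5·(≡2) mod 3; (1|3)=+1, (2|3)=-1; (−1)^{11·5·1}·(+1)^5·(-1)^11 = +1.
v=7: a=7^5·(≡6), b=7^2·(≡2) mod 7; (6|7)=-1, (2|7)=+1; (−1)^{5·2·3}·(-1)^2·(+1)^5 = +1.
v=5: a=5^8·(≡1), b=5^2·(≡2) mod 5; (1|5)=+1, (2|5)=-1; (−1)^{8·2·2}·(+1)^2·(-1)^8 = +1.
v=31: a=31^2·(≡10), b=31^1·(≡15) mod 31; (10|31)=+1, (15|31)=-1; (−1)^{2·1·15}·(+1)^1·(-1)^2 = +1.
|Ram(-1369851, -175928007)| = 2, even; anisotropic at {43, ∞}.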